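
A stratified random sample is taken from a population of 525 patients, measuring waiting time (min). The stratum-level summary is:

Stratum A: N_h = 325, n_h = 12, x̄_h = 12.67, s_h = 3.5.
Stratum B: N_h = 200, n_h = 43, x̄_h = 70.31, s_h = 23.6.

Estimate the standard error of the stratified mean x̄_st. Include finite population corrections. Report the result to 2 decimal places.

SE(x̄_st) ≈ 1.36

V̂(x̄_st) = Σ W_h² (1 − n_h/N_h) s_h²/n_h, with W_h = N_h/N and N = 525:
  stratum A: (325/525)²·(1 − 12/325)·3.5²/12 = 0.376759
  stratum B: (200/525)²·(1 − 43/200)·23.6²/43 = 1.47559
V̂(x̄_st) = 1.85235
SE(x̄_st) = √1.85235 = 1.36101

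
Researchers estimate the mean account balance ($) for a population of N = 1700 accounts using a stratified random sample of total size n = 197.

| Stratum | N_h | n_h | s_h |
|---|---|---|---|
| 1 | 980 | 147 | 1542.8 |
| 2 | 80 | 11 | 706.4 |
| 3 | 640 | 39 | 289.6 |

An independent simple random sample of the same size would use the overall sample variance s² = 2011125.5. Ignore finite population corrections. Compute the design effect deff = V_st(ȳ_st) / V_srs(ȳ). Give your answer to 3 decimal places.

deff ≈ 0.567

V̂(ȳ_st) = Σ W_h² s_h²/n_h, with W_h = N_h/N and N = 1700:
  stratum 1: (980/1700)²·1542.8²/147 = 5380.92
  stratum 2: (80/1700)²·706.4²/11 = 100.459
  stratum 3: (640/1700)²·289.6²/39 = 304.786
V_st = 5786.16
V_srs = s²/n = 2011125.5/197 = 10208.8
deff = V_st / V_srs = 5786.16/10208.8 = 0.5668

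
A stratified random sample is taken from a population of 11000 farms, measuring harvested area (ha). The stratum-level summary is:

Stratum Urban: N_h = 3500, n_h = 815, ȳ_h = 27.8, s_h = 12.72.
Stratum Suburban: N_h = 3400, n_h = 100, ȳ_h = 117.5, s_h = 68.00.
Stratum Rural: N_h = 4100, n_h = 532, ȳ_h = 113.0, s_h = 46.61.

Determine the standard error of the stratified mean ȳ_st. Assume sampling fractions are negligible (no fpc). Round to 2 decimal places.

SE(ȳ_st) ≈ 2.24

V̂(ȳ_st) = Σ W_h² s_h²/n_h, with W_h = N_h/N and N = 11000:
  stratum Urban: (3500/11000)²·12.72²/815 = 0.0200987
  stratum Suburban: (3400/11000)²·68.00²/100 = 4.41764
  stratum Rural: (4100/11000)²·46.61²/532 = 0.567321
V̂(ȳ_st) = 5.00506
SE(ȳ_st) = √5.00506 = 2.2372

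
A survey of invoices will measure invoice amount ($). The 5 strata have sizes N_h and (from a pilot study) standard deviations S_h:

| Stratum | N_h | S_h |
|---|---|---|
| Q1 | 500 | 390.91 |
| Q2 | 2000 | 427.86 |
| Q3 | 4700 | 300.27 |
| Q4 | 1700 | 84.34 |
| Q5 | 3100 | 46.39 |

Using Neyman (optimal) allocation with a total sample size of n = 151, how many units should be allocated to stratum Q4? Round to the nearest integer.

Neyman allocation: n_h = n · N_h S_h / Σ N_i S_i, with n = 151.
  stratum Q1: N_h·S_h = 500·390.91 = 195455.00
  stratum Q2: N_h·S_h = 2000·427.86 = 855720.00
  stratum Q3: N_h·S_h = 4700·300.27 = 1411269.00
  stratum Q4: N_h·S_h = 1700·84.34 = 143378.00
  stratum Q5: N_h·S_h = 3100·46.39 = 143809.00
Σ N_h S_h = 2749631.00
n for stratum Q4 = 151·143378.00/2749631.00 = 7.874 → 8

8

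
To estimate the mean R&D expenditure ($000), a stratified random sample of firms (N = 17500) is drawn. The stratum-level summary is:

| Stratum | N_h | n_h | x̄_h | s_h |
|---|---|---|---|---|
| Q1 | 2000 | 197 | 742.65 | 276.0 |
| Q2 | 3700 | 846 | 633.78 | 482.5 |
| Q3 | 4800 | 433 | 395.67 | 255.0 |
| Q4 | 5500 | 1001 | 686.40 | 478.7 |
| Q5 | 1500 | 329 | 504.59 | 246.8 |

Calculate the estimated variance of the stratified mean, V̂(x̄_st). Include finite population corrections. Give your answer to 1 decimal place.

V̂(x̄_st) ≈ 43.9

V̂(x̄_st) = Σ W_h² (1 − n_h/N_h) s_h²/n_h, with W_h = N_h/N and N = 17500:
  stratum Q1: (2000/17500)²·(1 − 197/2000)·276.0²/197 = 4.55304
  stratum Q2: (3700/17500)²·(1 − 846/3700)·482.5²/846 = 9.48864
  stratum Q3: (4800/17500)²·(1 − 433/4800)·255.0²/433 = 10.2788
  stratum Q4: (5500/17500)²·(1 − 1001/5500)·478.7²/1001 = 18.4967
  stratum Q5: (1500/17500)²·(1 − 329/1500)·246.8²/329 = 1.06186
V̂(x̄_st) = 43.879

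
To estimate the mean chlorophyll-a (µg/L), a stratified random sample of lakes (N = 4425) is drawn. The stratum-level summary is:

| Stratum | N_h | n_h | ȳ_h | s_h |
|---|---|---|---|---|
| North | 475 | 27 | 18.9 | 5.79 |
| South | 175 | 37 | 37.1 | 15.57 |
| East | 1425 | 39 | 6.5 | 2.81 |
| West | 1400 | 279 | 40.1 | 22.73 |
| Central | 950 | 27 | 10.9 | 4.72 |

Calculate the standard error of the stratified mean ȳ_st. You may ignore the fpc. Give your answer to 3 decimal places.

SE(ȳ_st) ≈ 0.519

V̂(ȳ_st) = Σ W_h² s_h²/n_h, with W_h = N_h/N and N = 4425:
  stratum North: (475/4425)²·5.79²/27 = 0.0143072
  stratum South: (175/4425)²·15.57²/37 = 0.0102477
  stratum East: (1425/4425)²·2.81²/39 = 0.0209967
  stratum West: (1400/4425)²·22.73²/279 = 0.185363
  stratum Central: (950/4425)²·4.72²/27 = 0.0380313
V̂(ȳ_st) = 0.268946
SE(ȳ_st) = √0.268946 = 0.5186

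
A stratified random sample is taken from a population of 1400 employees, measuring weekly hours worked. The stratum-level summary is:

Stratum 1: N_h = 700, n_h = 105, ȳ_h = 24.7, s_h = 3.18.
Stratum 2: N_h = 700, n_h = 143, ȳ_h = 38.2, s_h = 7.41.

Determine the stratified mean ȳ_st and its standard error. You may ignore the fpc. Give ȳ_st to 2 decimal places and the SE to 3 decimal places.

ȳ_st ≈ 31.45, SE ≈ 0.347

ȳ_st = Σ W_h ȳ_h = (700·24.7 + 700·38.2)/1400 = 31.45000
V̂(ȳ_st) = Σ W_h² s_h²/n_h, with W_h = N_h/N and N = 1400:
  stratum 1: (700/1400)²·3.18²/105 = 0.0240771
  stratum 2: (700/1400)²·7.41²/143 = 0.0959932
V̂(ȳ_st) = 0.12007
SE(ȳ_st) = √0.12007 = 0.346512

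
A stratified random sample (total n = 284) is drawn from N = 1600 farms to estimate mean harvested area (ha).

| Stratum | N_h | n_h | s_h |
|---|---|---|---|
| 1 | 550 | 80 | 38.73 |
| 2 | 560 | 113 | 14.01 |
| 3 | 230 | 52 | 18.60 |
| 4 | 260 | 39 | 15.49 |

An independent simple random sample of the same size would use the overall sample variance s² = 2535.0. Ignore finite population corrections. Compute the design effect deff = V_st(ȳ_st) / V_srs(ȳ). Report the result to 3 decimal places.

deff ≈ 0.306

V̂(ȳ_st) = Σ W_h² s_h²/n_h, with W_h = N_h/N and N = 1600:
  stratum 1: (550/1600)²·38.73²/80 = 2.2156
  stratum 2: (560/1600)²·14.01²/113 = 0.212782
  stratum 3: (230/1600)²·18.60²/52 = 0.13748
  stratum 4: (260/1600)²·15.49²/39 = 0.162459
V_st = 2.72832
V_srs = s²/n = 2535.0/284 = 8.92606
deff = V_st / V_srs = 2.72832/8.92606 = 0.3057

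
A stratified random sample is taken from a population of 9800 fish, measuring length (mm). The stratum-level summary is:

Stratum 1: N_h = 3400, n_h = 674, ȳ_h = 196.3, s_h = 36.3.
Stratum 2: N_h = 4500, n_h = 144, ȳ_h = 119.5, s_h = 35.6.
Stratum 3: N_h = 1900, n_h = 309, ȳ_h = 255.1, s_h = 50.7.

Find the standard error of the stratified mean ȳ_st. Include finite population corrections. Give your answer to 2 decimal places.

SE(ȳ_st) ≈ 1.50

V̂(ȳ_st) = Σ W_h² (1 − n_h/N_h) s_h²/n_h, with W_h = N_h/N and N = 9800:
  stratum 1: (3400/9800)²·(1 − 674/3400)·36.3²/674 = 0.188671
  stratum 2: (4500/9800)²·(1 − 144/4500)·35.6²/144 = 1.79633
  stratum 3: (1900/9800)²·(1 − 309/1900)·50.7²/309 = 0.261836
V̂(ȳ_st) = 2.24684
SE(ȳ_st) = √2.24684 = 1.49894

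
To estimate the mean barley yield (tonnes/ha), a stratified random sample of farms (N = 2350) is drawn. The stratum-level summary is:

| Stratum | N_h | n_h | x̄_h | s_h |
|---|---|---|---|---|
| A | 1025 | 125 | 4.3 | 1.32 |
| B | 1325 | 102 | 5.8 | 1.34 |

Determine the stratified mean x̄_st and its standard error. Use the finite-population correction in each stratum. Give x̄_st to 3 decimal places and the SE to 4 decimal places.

x̄_st = Σ W_h x̄_h = (1025·4.3 + 1325·5.8)/2350 = 5.14574
V̂(x̄_st) = Σ W_h² (1 − n_h/N_h) s_h²/n_h, with W_h = N_h/N and N = 2350:
  stratum A: (1025/2350)²·(1 − 125/1025)·1.32²/125 = 0.00232846
  stratum B: (1325/2350)²·(1 − 102/1325)·1.34²/102 = 0.00516554
V̂(x̄_st) = 0.007494
SE(x̄_st) = √0.007494 = 0.0865679

x̄_st ≈ 5.146, SE ≈ 0.0866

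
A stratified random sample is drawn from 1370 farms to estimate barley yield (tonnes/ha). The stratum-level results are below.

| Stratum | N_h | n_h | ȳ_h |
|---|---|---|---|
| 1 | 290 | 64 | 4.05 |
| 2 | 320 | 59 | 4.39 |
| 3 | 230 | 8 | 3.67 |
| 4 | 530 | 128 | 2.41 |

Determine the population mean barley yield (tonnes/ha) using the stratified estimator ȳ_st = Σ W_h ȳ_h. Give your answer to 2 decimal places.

ȳ_st ≈ 3.43

N = Σ N_h = 1370. Stratum weights W_h = N_h/N.
ȳ_st = (290·4.05 + 320·4.39 + 230·3.67 + 530·2.41) / 1370 = 3.4312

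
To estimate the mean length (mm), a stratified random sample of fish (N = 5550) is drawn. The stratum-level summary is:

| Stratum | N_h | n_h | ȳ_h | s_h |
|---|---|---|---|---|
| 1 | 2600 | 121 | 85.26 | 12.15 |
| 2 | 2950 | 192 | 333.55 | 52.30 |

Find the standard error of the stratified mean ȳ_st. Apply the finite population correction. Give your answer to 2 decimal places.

V̂(ȳ_st) = Σ W_h² (1 − n_h/N_h) s_h²/n_h, with W_h = N_h/N and N = 5550:
  stratum 1: (2600/5550)²·(1 − 121/2600)·12.15²/121 = 0.255288
  stratum 2: (2950/5550)²·(1 − 192/2950)·52.30²/192 = 3.76298
V̂(ȳ_st) = 4.01827
SE(ȳ_st) = √4.01827 = 2.00456

SE(ȳ_st) ≈ 2.00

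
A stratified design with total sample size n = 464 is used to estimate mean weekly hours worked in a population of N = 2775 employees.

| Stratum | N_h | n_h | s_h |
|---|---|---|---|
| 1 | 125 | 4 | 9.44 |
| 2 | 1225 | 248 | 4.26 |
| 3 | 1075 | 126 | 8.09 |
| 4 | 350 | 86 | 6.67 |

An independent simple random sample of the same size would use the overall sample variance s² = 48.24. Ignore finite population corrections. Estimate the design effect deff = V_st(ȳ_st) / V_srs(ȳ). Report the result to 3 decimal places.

deff ≈ 1.401

V̂(ȳ_st) = Σ W_h² s_h²/n_h, with W_h = N_h/N and N = 2775:
  stratum 1: (125/2775)²·9.44²/4 = 0.0452041
  stratum 2: (1225/2775)²·4.26²/248 = 0.0142598
  stratum 3: (1075/2775)²·8.09²/126 = 0.0779502
  stratum 4: (350/2775)²·6.67²/86 = 0.00822931
V_st = 0.145643
V_srs = s²/n = 48.24/464 = 0.103966
deff = V_st / V_srs = 0.145643/0.103966 = 1.4009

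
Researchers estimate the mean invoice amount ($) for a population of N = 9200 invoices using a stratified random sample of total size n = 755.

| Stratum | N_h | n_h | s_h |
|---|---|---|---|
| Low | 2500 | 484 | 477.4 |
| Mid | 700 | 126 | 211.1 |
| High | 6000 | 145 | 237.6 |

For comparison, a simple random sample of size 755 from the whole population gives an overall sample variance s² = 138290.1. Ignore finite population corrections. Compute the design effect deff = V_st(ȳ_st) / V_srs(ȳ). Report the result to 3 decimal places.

V̂(ȳ_st) = Σ W_h² s_h²/n_h, with W_h = N_h/N and N = 9200:
  stratum Low: (2500/9200)²·477.4²/484 = 34.7715
  stratum Mid: (700/9200)²·211.1²/126 = 2.04751
  stratum High: (6000/9200)²·237.6²/145 = 165.597
V_st = 202.416
V_srs = s²/n = 138290.1/755 = 183.166
deff = V_st / V_srs = 202.416/183.166 = 1.1051

deff ≈ 1.105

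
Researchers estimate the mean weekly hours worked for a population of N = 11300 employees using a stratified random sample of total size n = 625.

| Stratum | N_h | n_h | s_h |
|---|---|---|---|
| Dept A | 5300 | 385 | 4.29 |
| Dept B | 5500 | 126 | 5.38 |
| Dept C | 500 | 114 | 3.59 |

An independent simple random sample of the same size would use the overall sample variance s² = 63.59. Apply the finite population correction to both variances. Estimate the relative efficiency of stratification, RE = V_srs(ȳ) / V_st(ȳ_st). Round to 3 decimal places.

RE ≈ 1.523

V̂(ȳ_st) = Σ W_h² (1 − n_h/N_h) s_h²/n_h, with W_h = N_h/N and N = 11300:
  stratum Dept A: (5300/11300)²·(1 − 385/5300)·4.29²/385 = 0.00975206
  stratum Dept B: (5500/11300)²·(1 − 126/5500)·5.38²/126 = 0.0531738
  stratum Dept C: (500/11300)²·(1 − 114/500)·3.59²/114 = 0.000170877
V_st = 0.0630967
V_srs = (1 − 625/11300)·63.59/625 = 0.0961166
Relative efficiency = V_srs / V_st = 0.0961166/0.0630967 = 1.5233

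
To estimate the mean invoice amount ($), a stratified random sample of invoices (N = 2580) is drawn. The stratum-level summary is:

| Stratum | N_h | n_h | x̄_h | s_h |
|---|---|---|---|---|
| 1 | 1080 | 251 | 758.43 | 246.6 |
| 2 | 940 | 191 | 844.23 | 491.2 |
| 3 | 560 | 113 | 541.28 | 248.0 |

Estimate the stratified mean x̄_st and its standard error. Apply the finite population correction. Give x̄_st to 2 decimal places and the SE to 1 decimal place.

x̄_st ≈ 742.56, SE ≈ 13.7

x̄_st = Σ W_h x̄_h = (1080·758.43 + 940·844.23 + 560·541.28)/2580 = 742.55713
V̂(x̄_st) = Σ W_h² (1 − n_h/N_h) s_h²/n_h, with W_h = N_h/N and N = 2580:
  stratum 1: (1080/2580)²·(1 − 251/1080)·246.6²/251 = 32.5875
  stratum 2: (940/2580)²·(1 − 191/940)·491.2²/191 = 133.615
  stratum 3: (560/2580)²·(1 − 113/560)·248.0²/113 = 20.4683
V̂(x̄_st) = 186.67
SE(x̄_st) = √186.67 = 13.6627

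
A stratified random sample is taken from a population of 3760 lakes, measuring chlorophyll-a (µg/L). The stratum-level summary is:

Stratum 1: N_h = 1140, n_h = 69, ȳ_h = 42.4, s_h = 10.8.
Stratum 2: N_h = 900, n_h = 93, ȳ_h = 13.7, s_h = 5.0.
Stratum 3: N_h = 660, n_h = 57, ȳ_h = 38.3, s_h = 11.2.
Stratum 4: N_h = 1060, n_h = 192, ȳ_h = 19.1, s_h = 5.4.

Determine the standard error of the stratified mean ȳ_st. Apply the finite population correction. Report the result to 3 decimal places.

V̂(ȳ_st) = Σ W_h² (1 − n_h/N_h) s_h²/n_h, with W_h = N_h/N and N = 3760:
  stratum 1: (1140/3760)²·(1 − 69/1140)·10.8²/69 = 0.145988
  stratum 2: (900/3760)²·(1 − 93/900)·5.0²/93 = 0.0138101
  stratum 3: (660/3760)²·(1 − 57/660)·11.2²/57 = 0.0619508
  stratum 4: (1060/3760)²·(1 − 192/1060)·5.4²/192 = 0.00988408
V̂(ȳ_st) = 0.231633
SE(ȳ_st) = √0.231633 = 0.481283

SE(ȳ_st) ≈ 0.481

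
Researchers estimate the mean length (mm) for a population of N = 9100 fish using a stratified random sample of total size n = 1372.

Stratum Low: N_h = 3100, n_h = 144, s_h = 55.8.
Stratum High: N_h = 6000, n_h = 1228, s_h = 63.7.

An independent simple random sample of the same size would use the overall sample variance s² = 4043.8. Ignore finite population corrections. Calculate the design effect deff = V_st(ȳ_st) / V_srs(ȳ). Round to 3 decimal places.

V̂(ȳ_st) = Σ W_h² s_h²/n_h, with W_h = N_h/N and N = 9100:
  stratum Low: (3100/9100)²·55.8²/144 = 2.50926
  stratum High: (6000/9100)²·63.7²/1228 = 1.43648
V_st = 3.94575
V_srs = s²/n = 4043.8/1372 = 2.94738
deff = V_st / V_srs = 3.94575/2.94738 = 1.3387

deff ≈ 1.339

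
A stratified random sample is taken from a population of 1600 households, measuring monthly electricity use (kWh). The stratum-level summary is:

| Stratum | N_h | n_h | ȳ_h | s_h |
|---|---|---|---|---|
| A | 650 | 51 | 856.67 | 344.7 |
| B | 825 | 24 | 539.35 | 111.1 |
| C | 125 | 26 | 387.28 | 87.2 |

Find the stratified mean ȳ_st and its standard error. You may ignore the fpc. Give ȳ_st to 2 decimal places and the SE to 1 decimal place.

ȳ_st = Σ W_h ȳ_h = (650·856.67 + 825·539.35 + 125·387.28)/1600 = 656.38078
V̂(ȳ_st) = Σ W_h² s_h²/n_h, with W_h = N_h/N and N = 1600:
  stratum A: (650/1600)²·344.7²/51 = 384.502
  stratum B: (825/1600)²·111.1²/24 = 136.737
  stratum C: (125/1600)²·87.2²/26 = 1.78501
V̂(ȳ_st) = 523.024
SE(ȳ_st) = √523.024 = 22.8697

ȳ_st ≈ 656.38, SE ≈ 22.9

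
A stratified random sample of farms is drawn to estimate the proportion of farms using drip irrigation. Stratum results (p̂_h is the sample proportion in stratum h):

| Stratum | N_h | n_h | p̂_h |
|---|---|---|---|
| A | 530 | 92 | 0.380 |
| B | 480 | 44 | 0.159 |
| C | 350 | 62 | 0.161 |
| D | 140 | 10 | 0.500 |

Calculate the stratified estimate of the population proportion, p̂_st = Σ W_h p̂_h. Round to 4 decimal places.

p̂_st ≈ 0.2694

N = 1500; stratum weights W_h = N_h/N.
p̂_st = Σ W_h p̂_h = (530·0.380 + 480·0.159 + 350·0.161 + 140·0.500)/1500 = 0.26938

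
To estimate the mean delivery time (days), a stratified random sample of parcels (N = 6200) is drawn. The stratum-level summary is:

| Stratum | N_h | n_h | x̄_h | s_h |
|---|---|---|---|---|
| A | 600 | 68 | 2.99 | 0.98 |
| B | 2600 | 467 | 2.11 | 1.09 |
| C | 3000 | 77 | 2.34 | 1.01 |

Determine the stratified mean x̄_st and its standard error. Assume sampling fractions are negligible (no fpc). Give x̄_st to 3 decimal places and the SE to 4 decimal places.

x̄_st = Σ W_h x̄_h = (600·2.99 + 2600·2.11 + 3000·2.34)/6200 = 2.30645
V̂(x̄_st) = Σ W_h² s_h²/n_h, with W_h = N_h/N and N = 6200:
  stratum A: (600/6200)²·0.98²/68 = 0.00013227
  stratum B: (2600/6200)²·1.09²/467 = 0.000447404
  stratum C: (3000/6200)²·1.01²/77 = 0.00310178
V̂(x̄_st) = 0.00368146
SE(x̄_st) = √0.00368146 = 0.060675

x̄_st ≈ 2.306, SE ≈ 0.0607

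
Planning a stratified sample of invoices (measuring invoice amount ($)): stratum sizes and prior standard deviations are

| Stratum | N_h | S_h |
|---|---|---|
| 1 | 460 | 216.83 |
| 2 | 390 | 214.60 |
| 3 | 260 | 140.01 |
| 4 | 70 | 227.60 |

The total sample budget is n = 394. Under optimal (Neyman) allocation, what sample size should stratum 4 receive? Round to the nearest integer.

Neyman allocation: n_h = n · N_h S_h / Σ N_i S_i, with n = 394.
  stratum 1: N_h·S_h = 460·216.83 = 99741.80
  stratum 2: N_h·S_h = 390·214.60 = 83694.00
  stratum 3: N_h·S_h = 260·140.01 = 36402.60
  stratum 4: N_h·S_h = 70·227.60 = 15932.00
Σ N_h S_h = 235770.40
n for stratum 4 = 394·15932.00/235770.40 = 26.624 → 27

27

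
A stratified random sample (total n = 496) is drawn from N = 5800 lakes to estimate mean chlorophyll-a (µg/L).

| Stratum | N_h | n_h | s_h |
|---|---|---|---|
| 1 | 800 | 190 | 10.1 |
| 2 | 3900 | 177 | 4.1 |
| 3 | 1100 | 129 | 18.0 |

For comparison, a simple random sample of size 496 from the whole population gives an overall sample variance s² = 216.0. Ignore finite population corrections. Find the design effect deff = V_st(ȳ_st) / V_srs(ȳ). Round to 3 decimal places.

V̂(ȳ_st) = Σ W_h² s_h²/n_h, with W_h = N_h/N and N = 5800:
  stratum 1: (800/5800)²·10.1²/190 = 0.0102144
  stratum 2: (3900/5800)²·4.1²/177 = 0.0429406
  stratum 3: (1100/5800)²·18.0²/129 = 0.090341
V_st = 0.143496
V_srs = s²/n = 216.0/496 = 0.435484
deff = V_st / V_srs = 0.143496/0.435484 = 0.3295

deff ≈ 0.330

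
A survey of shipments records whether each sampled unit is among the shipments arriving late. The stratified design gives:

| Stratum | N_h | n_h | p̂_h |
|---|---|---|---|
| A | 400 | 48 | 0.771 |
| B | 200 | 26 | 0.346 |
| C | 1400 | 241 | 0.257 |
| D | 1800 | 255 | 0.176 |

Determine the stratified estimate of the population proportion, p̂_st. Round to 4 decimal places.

N = 3800; stratum weights W_h = N_h/N.
p̂_st = Σ W_h p̂_h = (400·0.771 + 200·0.346 + 1400·0.257 + 1800·0.176)/3800 = 0.27742

p̂_st ≈ 0.2774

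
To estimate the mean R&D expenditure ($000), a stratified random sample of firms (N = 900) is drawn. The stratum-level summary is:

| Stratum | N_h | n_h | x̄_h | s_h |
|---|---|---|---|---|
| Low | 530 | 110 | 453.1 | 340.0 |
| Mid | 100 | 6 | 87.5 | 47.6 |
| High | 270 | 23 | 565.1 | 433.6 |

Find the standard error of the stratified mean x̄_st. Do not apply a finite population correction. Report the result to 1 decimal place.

SE(x̄_st) ≈ 33.2

V̂(x̄_st) = Σ W_h² s_h²/n_h, with W_h = N_h/N and N = 900:
  stratum Low: (530/900)²·340.0²/110 = 364.445
  stratum Mid: (100/900)²·47.6²/6 = 4.66206
  stratum High: (270/900)²·433.6²/23 = 735.687
V̂(x̄_st) = 1104.79
SE(x̄_st) = √1104.79 = 33.2384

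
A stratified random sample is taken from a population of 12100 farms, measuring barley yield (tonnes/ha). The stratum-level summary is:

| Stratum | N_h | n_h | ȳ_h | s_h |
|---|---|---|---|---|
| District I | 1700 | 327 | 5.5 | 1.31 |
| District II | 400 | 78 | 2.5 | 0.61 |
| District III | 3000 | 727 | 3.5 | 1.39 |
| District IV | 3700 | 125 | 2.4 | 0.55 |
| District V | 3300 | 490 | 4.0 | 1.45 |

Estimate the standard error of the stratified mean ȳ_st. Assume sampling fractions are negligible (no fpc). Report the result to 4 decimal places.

V̂(ȳ_st) = Σ W_h² s_h²/n_h, with W_h = N_h/N and N = 12100:
  stratum District I: (1700/12100)²·1.31²/327 = 0.000103591
  stratum District II: (400/12100)²·0.61²/78 = 5.21332e-06
  stratum District III: (3000/12100)²·1.39²/727 = 0.000163368
  stratum District IV: (3700/12100)²·0.55²/125 = 0.000226281
  stratum District V: (3300/12100)²·1.45²/490 = 0.000319152
V̂(ȳ_st) = 0.000817605
SE(ȳ_st) = √0.000817605 = 0.0285938

SE(ȳ_st) ≈ 0.0286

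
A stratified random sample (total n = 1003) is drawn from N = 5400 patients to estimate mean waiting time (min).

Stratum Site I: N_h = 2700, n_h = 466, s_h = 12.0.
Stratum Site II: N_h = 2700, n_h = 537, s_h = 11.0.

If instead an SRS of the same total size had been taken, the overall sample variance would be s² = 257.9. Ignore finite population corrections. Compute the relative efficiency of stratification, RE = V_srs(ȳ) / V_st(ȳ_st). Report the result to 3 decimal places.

V̂(ȳ_st) = Σ W_h² s_h²/n_h, with W_h = N_h/N and N = 5400:
  stratum Site I: (2700/5400)²·12.0²/466 = 0.0772532
  stratum Site II: (2700/5400)²·11.0²/537 = 0.0563315
V_st = 0.133585
V_srs = s²/n = 257.9/1003 = 0.257129
Relative efficiency = V_srs / V_st = 0.257129/0.133585 = 1.9248

RE ≈ 1.925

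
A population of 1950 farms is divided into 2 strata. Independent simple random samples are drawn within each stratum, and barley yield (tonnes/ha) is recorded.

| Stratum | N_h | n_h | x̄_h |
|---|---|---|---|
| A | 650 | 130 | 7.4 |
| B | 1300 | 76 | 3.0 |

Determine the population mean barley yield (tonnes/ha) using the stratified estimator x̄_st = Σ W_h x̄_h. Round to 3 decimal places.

x̄_st ≈ 4.467

N = Σ N_h = 1950. Stratum weights W_h = N_h/N.
x̄_st = (650·7.4 + 1300·3.0) / 1950 = 4.46667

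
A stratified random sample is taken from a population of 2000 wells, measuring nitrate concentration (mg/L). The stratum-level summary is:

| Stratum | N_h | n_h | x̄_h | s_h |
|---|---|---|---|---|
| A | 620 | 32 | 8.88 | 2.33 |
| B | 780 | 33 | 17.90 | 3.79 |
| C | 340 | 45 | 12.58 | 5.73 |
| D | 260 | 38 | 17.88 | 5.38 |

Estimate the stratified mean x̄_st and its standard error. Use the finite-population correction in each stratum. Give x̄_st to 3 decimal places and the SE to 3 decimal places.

x̄_st = Σ W_h x̄_h = (620·8.88 + 780·17.90 + 340·12.58 + 260·17.88)/2000 = 14.19680
V̂(x̄_st) = Σ W_h² (1 − n_h/N_h) s_h²/n_h, with W_h = N_h/N and N = 2000:
  stratum A: (620/2000)²·(1 − 32/620)·2.33²/32 = 0.0154622
  stratum B: (780/2000)²·(1 − 33/780)·3.79²/33 = 0.0634044
  stratum C: (340/2000)²·(1 − 45/340)·5.73²/45 = 0.0182952
  stratum D: (260/2000)²·(1 − 38/260)·5.38²/38 = 0.0109913
V̂(x̄_st) = 0.108153
SE(x̄_st) = √0.108153 = 0.328866

x̄_st ≈ 14.197, SE ≈ 0.329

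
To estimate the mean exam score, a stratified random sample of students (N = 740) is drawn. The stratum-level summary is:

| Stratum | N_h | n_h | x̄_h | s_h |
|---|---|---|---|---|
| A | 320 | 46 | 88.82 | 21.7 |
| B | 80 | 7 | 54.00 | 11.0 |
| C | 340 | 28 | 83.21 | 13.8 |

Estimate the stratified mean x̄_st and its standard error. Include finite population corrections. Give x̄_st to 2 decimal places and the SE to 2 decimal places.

x̄_st = Σ W_h x̄_h = (320·88.82 + 80·54.00 + 340·83.21)/740 = 82.47811
V̂(x̄_st) = Σ W_h² (1 − n_h/N_h) s_h²/n_h, with W_h = N_h/N and N = 740:
  stratum A: (320/740)²·(1 − 46/320)·21.7²/46 = 1.63907
  stratum B: (80/740)²·(1 − 7/80)·11.0²/7 = 0.184347
  stratum C: (340/740)²·(1 − 28/340)·13.8²/28 = 1.31756
V̂(x̄_st) = 3.14098
SE(x̄_st) = √3.14098 = 1.77228

x̄_st ≈ 82.48, SE ≈ 1.77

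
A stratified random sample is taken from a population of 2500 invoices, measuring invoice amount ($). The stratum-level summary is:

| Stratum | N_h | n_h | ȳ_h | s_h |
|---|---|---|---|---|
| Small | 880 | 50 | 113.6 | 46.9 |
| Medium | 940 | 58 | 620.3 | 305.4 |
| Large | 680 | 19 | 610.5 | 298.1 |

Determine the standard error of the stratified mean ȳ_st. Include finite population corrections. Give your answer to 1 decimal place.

V̂(ȳ_st) = Σ W_h² (1 − n_h/N_h) s_h²/n_h, with W_h = N_h/N and N = 2500:
  stratum Small: (880/2500)²·(1 − 50/880)·46.9²/50 = 5.1411
  stratum Medium: (940/2500)²·(1 − 58/940)·305.4²/58 = 213.318
  stratum Large: (680/2500)²·(1 − 19/680)·298.1²/19 = 336.357
V̂(ȳ_st) = 554.816
SE(ȳ_st) = √554.816 = 23.5545

SE(ȳ_st) ≈ 23.6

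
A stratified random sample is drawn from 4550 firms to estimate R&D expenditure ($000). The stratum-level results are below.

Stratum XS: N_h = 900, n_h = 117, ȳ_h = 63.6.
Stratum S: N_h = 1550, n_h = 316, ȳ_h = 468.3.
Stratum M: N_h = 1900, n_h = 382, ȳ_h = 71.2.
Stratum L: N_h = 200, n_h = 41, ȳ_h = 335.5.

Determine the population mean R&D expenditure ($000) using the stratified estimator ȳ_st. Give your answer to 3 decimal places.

ȳ_st ≈ 216.590

N = Σ N_h = 4550. Stratum weights W_h = N_h/N.
ȳ_st = (900·63.6 + 1550·468.3 + 1900·71.2 + 200·335.5) / 4550 = 216.59011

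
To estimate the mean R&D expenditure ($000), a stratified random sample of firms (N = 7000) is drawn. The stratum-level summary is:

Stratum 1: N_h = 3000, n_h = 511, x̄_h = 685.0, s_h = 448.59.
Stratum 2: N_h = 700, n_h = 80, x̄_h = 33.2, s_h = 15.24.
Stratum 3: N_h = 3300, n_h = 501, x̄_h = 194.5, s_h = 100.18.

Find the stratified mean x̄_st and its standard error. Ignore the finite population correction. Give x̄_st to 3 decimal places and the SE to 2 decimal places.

x̄_st ≈ 388.584, SE ≈ 8.76

x̄_st = Σ W_h x̄_h = (3000·685.0 + 700·33.2 + 3300·194.5)/7000 = 388.58429
V̂(x̄_st) = Σ W_h² s_h²/n_h, with W_h = N_h/N and N = 7000:
  stratum 1: (3000/7000)²·448.59²/511 = 72.331
  stratum 2: (700/7000)²·15.24²/80 = 0.0290322
  stratum 3: (3300/7000)²·100.18²/501 = 4.45201
V̂(x̄_st) = 76.8121
SE(x̄_st) = √76.8121 = 8.76425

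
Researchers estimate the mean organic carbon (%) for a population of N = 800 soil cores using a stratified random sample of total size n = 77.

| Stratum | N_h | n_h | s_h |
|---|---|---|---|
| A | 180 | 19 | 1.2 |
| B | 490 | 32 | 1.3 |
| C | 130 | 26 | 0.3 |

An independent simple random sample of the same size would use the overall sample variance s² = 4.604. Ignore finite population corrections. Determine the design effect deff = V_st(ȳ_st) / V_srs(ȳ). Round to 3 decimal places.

deff ≈ 0.397

V̂(ȳ_st) = Σ W_h² s_h²/n_h, with W_h = N_h/N and N = 800:
  stratum A: (180/800)²·1.2²/19 = 0.00383684
  stratum B: (490/800)²·1.3²/32 = 0.0198129
  stratum C: (130/800)²·0.3²/26 = 9.14063e-05
V_st = 0.0237412
V_srs = s²/n = 4.604/77 = 0.0597922
deff = V_st / V_srs = 0.0237412/0.0597922 = 0.3971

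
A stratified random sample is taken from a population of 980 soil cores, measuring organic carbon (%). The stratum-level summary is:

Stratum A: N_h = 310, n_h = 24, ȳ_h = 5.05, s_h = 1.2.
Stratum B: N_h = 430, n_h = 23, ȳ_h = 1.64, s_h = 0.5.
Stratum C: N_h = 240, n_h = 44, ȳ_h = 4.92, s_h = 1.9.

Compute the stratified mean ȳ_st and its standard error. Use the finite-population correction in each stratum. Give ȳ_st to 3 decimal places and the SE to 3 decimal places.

ȳ_st ≈ 3.522, SE ≈ 0.107

ȳ_st = Σ W_h ȳ_h = (310·5.05 + 430·1.64 + 240·4.92)/980 = 3.52194
V̂(ȳ_st) = Σ W_h² (1 − n_h/N_h) s_h²/n_h, with W_h = N_h/N and N = 980:
  stratum A: (310/980)²·(1 − 24/310)·1.2²/24 = 0.00553894
  stratum B: (430/980)²·(1 − 23/430)·0.5²/23 = 0.00198072
  stratum C: (240/980)²·(1 − 44/240)·1.9²/44 = 0.00401855
V̂(ȳ_st) = 0.0115382
SE(ȳ_st) = √0.0115382 = 0.107416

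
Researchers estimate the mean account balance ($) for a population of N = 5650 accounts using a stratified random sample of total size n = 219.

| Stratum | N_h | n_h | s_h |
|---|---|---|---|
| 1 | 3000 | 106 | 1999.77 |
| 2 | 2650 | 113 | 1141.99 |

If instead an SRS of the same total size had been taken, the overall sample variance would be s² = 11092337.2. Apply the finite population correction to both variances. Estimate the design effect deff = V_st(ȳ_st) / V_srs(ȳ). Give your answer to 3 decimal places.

deff ≈ 0.261

V̂(ȳ_st) = Σ W_h² (1 − n_h/N_h) s_h²/n_h, with W_h = N_h/N and N = 5650:
  stratum 1: (3000/5650)²·(1 − 106/3000)·1999.77²/106 = 10260.7
  stratum 2: (2650/5650)²·(1 − 113/2650)·1141.99²/113 = 2430.61
V_st = 12691.3
V_srs = (1 − 219/5650)·11092337.2/219 = 48686.7
deff = V_st / V_srs = 12691.3/48686.7 = 0.2607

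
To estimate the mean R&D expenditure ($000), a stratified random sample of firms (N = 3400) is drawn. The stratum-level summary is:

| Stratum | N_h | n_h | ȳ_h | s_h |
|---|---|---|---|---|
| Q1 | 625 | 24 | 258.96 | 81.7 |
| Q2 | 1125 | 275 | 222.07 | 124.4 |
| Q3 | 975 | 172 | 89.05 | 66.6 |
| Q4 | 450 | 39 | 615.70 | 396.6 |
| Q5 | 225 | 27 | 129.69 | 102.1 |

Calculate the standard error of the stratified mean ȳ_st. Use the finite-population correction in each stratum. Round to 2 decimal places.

V̂(ȳ_st) = Σ W_h² (1 − n_h/N_h) s_h²/n_h, with W_h = N_h/N and N = 3400:
  stratum Q1: (625/3400)²·(1 − 24/625)·81.7²/24 = 9.03711
  stratum Q2: (1125/3400)²·(1 − 275/1125)·124.4²/275 = 4.65502
  stratum Q3: (975/3400)²·(1 − 172/975)·66.6²/172 = 1.74656
  stratum Q4: (450/3400)²·(1 − 39/450)·396.6²/39 = 64.5264
  stratum Q5: (225/3400)²·(1 − 27/225)·102.1²/27 = 1.48791
V̂(ȳ_st) = 81.453
SE(ȳ_st) = √81.453 = 9.02513

SE(ȳ_st) ≈ 9.03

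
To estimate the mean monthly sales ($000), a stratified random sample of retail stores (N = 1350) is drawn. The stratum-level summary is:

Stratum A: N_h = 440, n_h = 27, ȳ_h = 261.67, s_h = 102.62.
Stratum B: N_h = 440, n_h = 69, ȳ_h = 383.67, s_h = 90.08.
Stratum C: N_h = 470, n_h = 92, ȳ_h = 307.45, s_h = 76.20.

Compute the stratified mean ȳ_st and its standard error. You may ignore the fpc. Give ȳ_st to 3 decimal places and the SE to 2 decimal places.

ȳ_st = Σ W_h ȳ_h = (440·261.67 + 440·383.67 + 470·307.45)/1350 = 317.37119
V̂(ȳ_st) = Σ W_h² s_h²/n_h, with W_h = N_h/N and N = 1350:
  stratum A: (440/1350)²·102.62²/27 = 41.4322
  stratum B: (440/1350)²·90.08²/69 = 12.4924
  stratum C: (470/1350)²·76.20²/92 = 7.6498
V̂(ȳ_st) = 61.5744
SE(ȳ_st) = √61.5744 = 7.84694

ȳ_st ≈ 317.371, SE ≈ 7.85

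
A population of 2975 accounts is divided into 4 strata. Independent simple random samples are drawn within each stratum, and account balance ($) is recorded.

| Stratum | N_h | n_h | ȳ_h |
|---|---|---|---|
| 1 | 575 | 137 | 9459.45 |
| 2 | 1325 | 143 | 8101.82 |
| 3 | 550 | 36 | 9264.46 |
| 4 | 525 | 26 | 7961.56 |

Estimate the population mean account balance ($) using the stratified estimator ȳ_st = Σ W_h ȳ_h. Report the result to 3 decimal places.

ȳ_st ≈ 8554.409

N = Σ N_h = 2975. Stratum weights W_h = N_h/N.
ȳ_st = (575·9459.45 + 1325·8101.82 + 550·9264.46 + 525·7961.56) / 2975 = 8554.40916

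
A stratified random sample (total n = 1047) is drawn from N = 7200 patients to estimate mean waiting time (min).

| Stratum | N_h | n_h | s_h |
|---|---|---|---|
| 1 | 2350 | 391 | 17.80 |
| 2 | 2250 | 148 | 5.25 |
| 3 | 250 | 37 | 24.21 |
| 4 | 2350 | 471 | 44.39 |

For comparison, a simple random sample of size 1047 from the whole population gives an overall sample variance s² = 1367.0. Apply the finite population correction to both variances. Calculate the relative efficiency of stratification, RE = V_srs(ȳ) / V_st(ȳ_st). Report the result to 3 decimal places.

RE ≈ 2.417

V̂(ȳ_st) = Σ W_h² (1 − n_h/N_h) s_h²/n_h, with W_h = N_h/N and N = 7200:
  stratum 1: (2350/7200)²·(1 − 391/2350)·17.80²/391 = 0.0719616
  stratum 2: (2250/7200)²·(1 − 148/2250)·5.25²/148 = 0.0169905
  stratum 3: (250/7200)²·(1 − 37/250)·24.21²/37 = 0.0162721
  stratum 4: (2350/7200)²·(1 − 471/2350)·44.39²/471 = 0.356352
V_st = 0.461576
V_srs = (1 − 1047/7200)·1367.0/1047 = 1.11577
Relative efficiency = V_srs / V_st = 1.11577/0.461576 = 2.4173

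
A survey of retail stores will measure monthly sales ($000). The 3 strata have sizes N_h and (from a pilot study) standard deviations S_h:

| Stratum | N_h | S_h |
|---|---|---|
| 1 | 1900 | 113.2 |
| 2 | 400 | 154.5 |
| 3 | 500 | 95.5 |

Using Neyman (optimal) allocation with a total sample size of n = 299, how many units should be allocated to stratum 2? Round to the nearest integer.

57

Neyman allocation: n_h = n · N_h S_h / Σ N_i S_i, with n = 299.
  stratum 1: N_h·S_h = 1900·113.2 = 215080.00
  stratum 2: N_h·S_h = 400·154.5 = 61800.00
  stratum 3: N_h·S_h = 500·95.5 = 47750.00
Σ N_h S_h = 324630.00
n for stratum 2 = 299·61800.00/324630.00 = 56.921 → 57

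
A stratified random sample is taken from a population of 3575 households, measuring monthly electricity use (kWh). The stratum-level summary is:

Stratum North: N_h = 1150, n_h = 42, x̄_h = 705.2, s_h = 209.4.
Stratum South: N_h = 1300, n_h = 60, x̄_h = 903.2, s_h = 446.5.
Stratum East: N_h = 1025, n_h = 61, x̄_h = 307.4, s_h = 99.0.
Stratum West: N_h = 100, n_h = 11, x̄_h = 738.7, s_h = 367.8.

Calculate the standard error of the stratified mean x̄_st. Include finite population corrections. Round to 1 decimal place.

V̂(x̄_st) = Σ W_h² (1 − n_h/N_h) s_h²/n_h, with W_h = N_h/N and N = 3575:
  stratum North: (1150/3575)²·(1 − 42/1150)·209.4²/42 = 104.085
  stratum South: (1300/3575)²·(1 − 60/1300)·446.5²/60 = 419.087
  stratum East: (1025/3575)²·(1 − 61/1025)·99.0²/61 = 12.4219
  stratum West: (100/3575)²·(1 − 11/100)·367.8²/11 = 8.56384
V̂(x̄_st) = 544.159
SE(x̄_st) = √544.159 = 23.3272

SE(x̄_st) ≈ 23.3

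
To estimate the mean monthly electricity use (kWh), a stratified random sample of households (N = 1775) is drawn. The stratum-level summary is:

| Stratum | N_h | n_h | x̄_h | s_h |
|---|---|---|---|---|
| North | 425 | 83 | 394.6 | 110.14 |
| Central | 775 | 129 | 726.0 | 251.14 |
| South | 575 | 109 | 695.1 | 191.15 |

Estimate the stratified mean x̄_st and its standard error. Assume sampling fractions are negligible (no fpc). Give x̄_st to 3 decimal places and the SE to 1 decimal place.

x̄_st = Σ W_h x̄_h = (425·394.6 + 775·726.0 + 575·695.1)/1775 = 636.64085
V̂(x̄_st) = Σ W_h² s_h²/n_h, with W_h = N_h/N and N = 1775:
  stratum North: (425/1775)²·110.14²/83 = 8.37902
  stratum Central: (775/1775)²·251.14²/129 = 93.207
  stratum South: (575/1775)²·191.15²/109 = 35.1772
V̂(x̄_st) = 136.763
SE(x̄_st) = √136.763 = 11.6946

x̄_st ≈ 636.641, SE ≈ 11.7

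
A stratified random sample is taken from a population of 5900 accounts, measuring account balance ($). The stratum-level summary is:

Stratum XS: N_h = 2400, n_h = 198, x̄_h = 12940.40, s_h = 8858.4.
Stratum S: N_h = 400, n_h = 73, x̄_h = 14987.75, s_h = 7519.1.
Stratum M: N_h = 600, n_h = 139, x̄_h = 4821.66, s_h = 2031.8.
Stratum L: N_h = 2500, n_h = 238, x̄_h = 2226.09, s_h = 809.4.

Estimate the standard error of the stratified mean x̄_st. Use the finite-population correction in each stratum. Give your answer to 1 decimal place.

SE(x̄_st) ≈ 252.5

V̂(x̄_st) = Σ W_h² (1 − n_h/N_h) s_h²/n_h, with W_h = N_h/N and N = 5900:
  stratum XS: (2400/5900)²·(1 − 198/2400)·8858.4²/198 = 60168.6
  stratum S: (400/5900)²·(1 − 73/400)·7519.1²/73 = 2910.13
  stratum M: (600/5900)²·(1 − 139/600)·2031.8²/139 = 235.991
  stratum L: (2500/5900)²·(1 − 238/2500)·809.4²/238 = 447.176
V̂(x̄_st) = 63761.9
SE(x̄_st) = √63761.9 = 252.511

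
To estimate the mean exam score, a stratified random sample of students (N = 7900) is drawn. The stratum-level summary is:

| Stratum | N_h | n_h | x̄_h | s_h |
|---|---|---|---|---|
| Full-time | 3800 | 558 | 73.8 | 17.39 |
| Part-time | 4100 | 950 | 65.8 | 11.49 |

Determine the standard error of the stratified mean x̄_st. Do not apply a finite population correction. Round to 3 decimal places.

SE(x̄_st) ≈ 0.404

V̂(x̄_st) = Σ W_h² s_h²/n_h, with W_h = N_h/N and N = 7900:
  stratum Full-time: (3800/7900)²·17.39²/558 = 0.125394
  stratum Part-time: (4100/7900)²·11.49²/950 = 0.0374309
V̂(x̄_st) = 0.162825
SE(x̄_st) = √0.162825 = 0.403516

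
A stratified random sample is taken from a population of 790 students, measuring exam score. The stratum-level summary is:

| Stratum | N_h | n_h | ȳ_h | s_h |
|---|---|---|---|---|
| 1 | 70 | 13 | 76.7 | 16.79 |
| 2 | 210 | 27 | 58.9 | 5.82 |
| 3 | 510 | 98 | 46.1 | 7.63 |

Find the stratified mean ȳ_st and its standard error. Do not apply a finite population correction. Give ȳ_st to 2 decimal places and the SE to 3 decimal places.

ȳ_st = Σ W_h ȳ_h = (70·76.7 + 210·58.9 + 510·46.1)/790 = 52.21392
V̂(ȳ_st) = Σ W_h² s_h²/n_h, with W_h = N_h/N and N = 790:
  stratum 1: (70/790)²·16.79²/13 = 0.170255
  stratum 2: (210/790)²·5.82²/27 = 0.0886475
  stratum 3: (510/790)²·7.63²/98 = 0.247576
V̂(ȳ_st) = 0.506479
SE(ȳ_st) = √0.506479 = 0.711673

ȳ_st ≈ 52.21, SE ≈ 0.712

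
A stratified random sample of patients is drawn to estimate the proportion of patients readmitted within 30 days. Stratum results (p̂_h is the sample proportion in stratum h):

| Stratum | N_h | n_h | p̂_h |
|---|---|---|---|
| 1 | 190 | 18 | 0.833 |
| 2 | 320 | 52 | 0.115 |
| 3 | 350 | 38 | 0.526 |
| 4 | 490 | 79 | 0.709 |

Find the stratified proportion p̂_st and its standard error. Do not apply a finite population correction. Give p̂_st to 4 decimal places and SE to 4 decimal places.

N = 1350; stratum weights W_h = N_h/N.
p̂_st = Σ W_h p̂_h = (190·0.833 + 320·0.115 + 350·0.526 + 490·0.709)/1350 = 0.53821
V̂(p̂_st) = Σ W_h² p̂_h(1−p̂_h)/(n_h−1):
  stratum 1: (190/1350)²·0.833·0.167/17 = 0.000162089
  stratum 2: (320/1350)²·0.115·0.885/51 = 0.000112125
  stratum 3: (350/1350)²·0.526·0.474/37 = 0.00045293
  stratum 4: (490/1350)²·0.709·0.291/78 = 0.000348473
V̂(p̂_st) = 0.00107562; SE = √V̂ = 0.0327966

p̂_st ≈ 0.5382, SE ≈ 0.0328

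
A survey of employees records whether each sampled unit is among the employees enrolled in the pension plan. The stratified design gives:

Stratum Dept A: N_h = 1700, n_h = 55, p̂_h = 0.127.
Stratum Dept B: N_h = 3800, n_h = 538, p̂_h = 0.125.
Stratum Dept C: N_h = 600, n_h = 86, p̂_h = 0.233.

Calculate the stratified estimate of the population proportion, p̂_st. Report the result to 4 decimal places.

N = 6100; stratum weights W_h = N_h/N.
p̂_st = Σ W_h p̂_h = (1700·0.127 + 3800·0.125 + 600·0.233)/6100 = 0.13618

p̂_st ≈ 0.1362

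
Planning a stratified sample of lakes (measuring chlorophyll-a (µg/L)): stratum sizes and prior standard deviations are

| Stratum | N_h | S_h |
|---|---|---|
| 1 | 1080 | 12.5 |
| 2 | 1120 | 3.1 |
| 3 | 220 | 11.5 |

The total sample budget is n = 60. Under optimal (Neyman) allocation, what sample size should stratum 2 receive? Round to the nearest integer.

Neyman allocation: n_h = n · N_h S_h / Σ N_i S_i, with n = 60.
  stratum 1: N_h·S_h = 1080·12.5 = 13500.00
  stratum 2: N_h·S_h = 1120·3.1 = 3472.00
  stratum 3: N_h·S_h = 220·11.5 = 2530.00
Σ N_h S_h = 19502.00
n for stratum 2 = 60·3472.00/19502.00 = 10.682 → 11

11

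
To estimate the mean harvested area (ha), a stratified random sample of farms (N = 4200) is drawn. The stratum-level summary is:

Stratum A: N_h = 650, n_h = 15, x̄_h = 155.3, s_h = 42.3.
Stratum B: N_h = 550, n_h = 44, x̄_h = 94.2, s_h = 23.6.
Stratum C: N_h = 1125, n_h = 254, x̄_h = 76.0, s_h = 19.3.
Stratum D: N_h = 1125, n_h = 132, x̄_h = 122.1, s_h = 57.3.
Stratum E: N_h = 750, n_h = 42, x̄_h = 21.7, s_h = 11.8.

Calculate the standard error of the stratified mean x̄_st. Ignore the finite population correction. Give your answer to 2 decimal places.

SE(x̄_st) ≈ 2.25

V̂(x̄_st) = Σ W_h² s_h²/n_h, with W_h = N_h/N and N = 4200:
  stratum A: (650/4200)²·42.3²/15 = 2.85705
  stratum B: (550/4200)²·23.6²/44 = 0.217069
  stratum C: (1125/4200)²·19.3²/254 = 0.105217
  stratum D: (1125/4200)²·57.3²/132 = 1.7846
  stratum E: (750/4200)²·11.8²/42 = 0.105716
V̂(x̄_st) = 5.06965
SE(x̄_st) = √5.06965 = 2.25159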